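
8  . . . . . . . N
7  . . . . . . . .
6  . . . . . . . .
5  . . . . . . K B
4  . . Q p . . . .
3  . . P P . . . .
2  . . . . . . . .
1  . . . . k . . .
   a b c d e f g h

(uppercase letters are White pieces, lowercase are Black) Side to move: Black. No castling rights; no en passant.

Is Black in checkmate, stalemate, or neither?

neither

Black to move; black king on e1.
In check: no.
Legal moves for Black: Kf2, Kd2, Kf1, dxc3.
Black has 4 legal moves and is not in check → neither.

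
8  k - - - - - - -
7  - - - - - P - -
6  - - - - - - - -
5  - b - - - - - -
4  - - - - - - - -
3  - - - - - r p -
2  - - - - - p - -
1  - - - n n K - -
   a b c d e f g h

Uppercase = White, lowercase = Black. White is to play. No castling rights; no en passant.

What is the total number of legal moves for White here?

White to move; king on f1.
In check: yes, from the black bishop on b5.
Legal moves: none.
Count: 0.

0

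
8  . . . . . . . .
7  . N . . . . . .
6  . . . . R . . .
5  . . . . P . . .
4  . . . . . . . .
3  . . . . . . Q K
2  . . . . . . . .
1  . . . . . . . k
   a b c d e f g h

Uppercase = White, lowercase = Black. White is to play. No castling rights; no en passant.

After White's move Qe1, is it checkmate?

yes

After Qe1: black king on h1; in check: yes, from the white queen on e1.
King squares — g1: attacked by Qe1; g2: attacked by Kh3; h2: attacked by Kh3.
Black has no legal moves → checkmate.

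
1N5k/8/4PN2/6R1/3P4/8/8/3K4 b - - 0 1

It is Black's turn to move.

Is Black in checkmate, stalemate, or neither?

stalemate

Black to move; black king on h8.
In check: no.
King squares — g7: attacked by Rg5; h7: attacked by Nf6; g8: attacked by Rg5.
Legal moves for Black: none.
Not in check and no legal moves → stalemate.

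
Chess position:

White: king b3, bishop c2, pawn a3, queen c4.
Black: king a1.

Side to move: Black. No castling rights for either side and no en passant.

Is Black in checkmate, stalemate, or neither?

Black to move; black king on a1.
In check: no.
King squares — b1: attacked by Bc2; a2: attacked by Kb3; b2: attacked by Kb3.
Legal moves for Black: none.
Not in check and no legal moves → stalemate.

stalemate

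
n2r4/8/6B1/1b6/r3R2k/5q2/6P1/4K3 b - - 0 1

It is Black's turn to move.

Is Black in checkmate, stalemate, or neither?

Black to move; black king on h4.
In check: yes, from the white rook on e4.
Legal moves for Black: Kg5, Kg3, Rxe4+, Qg4, Qf4, Qxe4+.
Black is in check but has 6 legal moves → neither.

neither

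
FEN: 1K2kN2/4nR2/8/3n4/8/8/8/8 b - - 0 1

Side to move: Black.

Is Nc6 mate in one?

After Nc6: white king on b8; in check: yes, from the black knight on c6.
White has 3 legal replies: Kc8, Ka8, Kb7.
In check but a legal move exists → not checkmate.

no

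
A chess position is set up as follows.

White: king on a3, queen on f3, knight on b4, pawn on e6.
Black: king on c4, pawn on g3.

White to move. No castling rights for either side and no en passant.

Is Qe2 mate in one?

After Qe2: black king on c4; in check: yes, from the white queen on e2.
Black has 3 legal replies: Kc5, Kd4, Kc3.
In check but a legal move exists → not checkmate.

no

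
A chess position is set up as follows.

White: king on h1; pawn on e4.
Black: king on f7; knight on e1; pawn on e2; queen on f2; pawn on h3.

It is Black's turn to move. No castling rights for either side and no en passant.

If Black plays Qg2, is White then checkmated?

After Qg2: white king on h1; in check: yes, from the black queen on g2.
King squares — g1: attacked by Qg2; g2: attacked by Ne1; h2: attacked by Qg2.
White has no legal moves → checkmate.

yes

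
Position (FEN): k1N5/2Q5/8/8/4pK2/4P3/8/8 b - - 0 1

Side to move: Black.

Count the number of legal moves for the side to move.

0

Black to move; king on a8.
In check: no.
Legal moves: none.
Count: 0.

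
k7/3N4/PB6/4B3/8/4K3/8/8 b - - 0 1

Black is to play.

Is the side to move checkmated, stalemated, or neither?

stalemate

Black to move; black king on a8.
In check: no.
King squares — a7: attacked by Bb6; b7: attacked by Pa6; b8: attacked by Be5.
Legal moves for Black: none.
Not in check and no legal moves → stalemate.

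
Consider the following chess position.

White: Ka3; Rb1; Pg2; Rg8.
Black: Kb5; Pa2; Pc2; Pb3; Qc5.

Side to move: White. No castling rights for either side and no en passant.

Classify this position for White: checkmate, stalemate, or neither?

neither

White to move; white king on a3.
In check: yes, from the black queen on c5.
Legal moves for White: Kxb3, Kb2.
White is in check but has 2 legal moves → neither.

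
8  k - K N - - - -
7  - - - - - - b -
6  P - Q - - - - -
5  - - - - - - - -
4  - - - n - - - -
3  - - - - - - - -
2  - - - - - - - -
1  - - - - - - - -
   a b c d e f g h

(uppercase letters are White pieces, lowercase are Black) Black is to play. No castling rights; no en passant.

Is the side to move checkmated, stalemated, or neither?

neither

Black to move; black king on a8.
In check: yes, from the white queen on c6.
Legal moves for Black: Ka7, Nxc6.
Black is in check but has 2 legal moves → neither.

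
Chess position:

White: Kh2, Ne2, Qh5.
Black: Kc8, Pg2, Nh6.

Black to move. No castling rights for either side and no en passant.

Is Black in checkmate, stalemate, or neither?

Black to move; black king on c8.
In check: no.
Legal moves for Black: Kd8, Kb8, Kd7, Kc7, Kb7, Ng8, Nf7, Nf5, Ng4+, g1=Q+, g1=R, g1=B+, g1=N.
Black has 13 legal moves and is not in check → neither.

neither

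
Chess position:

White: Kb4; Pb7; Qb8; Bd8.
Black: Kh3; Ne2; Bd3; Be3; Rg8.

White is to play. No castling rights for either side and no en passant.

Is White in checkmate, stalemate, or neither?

neither

White to move; white king on b4.
In check: no.
Legal moves for White include: Be7, Bc7, Bf6, Bb6, Bg5, Ba5, Bh4, Qc8+, Qa8, Qc7, Qa7, Qd6, Qe5, Qf4, Qg3+, Qh2+, Ka5, Ka4, ... (list truncated; more exist).
White has legal moves and is not in check → neither.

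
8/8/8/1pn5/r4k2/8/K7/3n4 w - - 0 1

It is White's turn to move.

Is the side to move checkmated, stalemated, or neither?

White to move; white king on a2.
In check: yes, from the black rook on a4.
King squares — a1: attacked by Ra4; b1: available; b2: attacked by Nd1; a3: attacked by Ra4; b3: attacked by Nc5.
Legal moves for White: Kb1.
White is in check but has 1 legal move → neither.

neither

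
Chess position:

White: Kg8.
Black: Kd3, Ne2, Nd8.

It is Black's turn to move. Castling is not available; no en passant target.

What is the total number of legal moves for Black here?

17

Black to move; king on d3.
In check: no.
Legal moves: Nf7, Nb7, Ne6, Nc6, Ke4, Kd4, Kc4, Ke3, Kc3, Kd2, Kc2, Nf4, Nd4, Ng3, Nc3, Ng1, Nc1.
Count: 17.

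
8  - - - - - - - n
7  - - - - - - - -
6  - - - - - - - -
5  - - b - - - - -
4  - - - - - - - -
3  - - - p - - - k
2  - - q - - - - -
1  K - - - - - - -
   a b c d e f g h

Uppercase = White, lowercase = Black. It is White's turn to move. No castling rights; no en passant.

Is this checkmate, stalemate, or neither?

stalemate

White to move; white king on a1.
In check: no.
King squares — b1: attacked by Qc2; a2: attacked by Qc2; b2: attacked by Qc2.
Legal moves for White: none.
Not in check and no legal moves → stalemate.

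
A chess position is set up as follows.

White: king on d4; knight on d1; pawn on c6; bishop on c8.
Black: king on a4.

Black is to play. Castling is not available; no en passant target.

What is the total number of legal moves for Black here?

Black to move; king on a4.
In check: no.
Legal moves: Kb5, Ka5, Kb4, Kb3, Ka3.
Count: 5.

5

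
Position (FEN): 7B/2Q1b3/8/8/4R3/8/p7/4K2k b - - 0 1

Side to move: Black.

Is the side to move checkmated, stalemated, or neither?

Black to move; black king on h1.
In check: no.
Legal moves for Black: Bf8, Bd8, Bf6, Bd6, Bg5, Bc5, Bh4+, Bb4+, Ba3, Kg2, Kg1, a1=Q+, a1=R+, a1=B, a1=N.
Black has 15 legal moves and is not in check → neither.

neither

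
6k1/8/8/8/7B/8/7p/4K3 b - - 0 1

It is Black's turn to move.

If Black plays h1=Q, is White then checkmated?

After h1=Q: white king on e1; in check: yes, from the black queen on h1.
White has 3 legal replies: Kf2, Ke2, Kd2.
In check but a legal move exists → not checkmate.

no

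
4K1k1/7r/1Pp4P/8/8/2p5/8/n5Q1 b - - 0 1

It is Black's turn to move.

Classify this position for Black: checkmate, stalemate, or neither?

Black to move; black king on g8.
In check: yes, from the white queen on g1.
Legal moves for Black: Kh8, Rg7.
Black is in check but has 2 legal moves → neither.

neither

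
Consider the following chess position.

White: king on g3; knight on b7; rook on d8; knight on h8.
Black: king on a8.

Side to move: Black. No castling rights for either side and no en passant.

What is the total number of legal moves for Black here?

2

Black to move; king on a8.
In check: yes, from the white rook on d8.
Legal moves: Kxb7, Ka7.
Count: 2.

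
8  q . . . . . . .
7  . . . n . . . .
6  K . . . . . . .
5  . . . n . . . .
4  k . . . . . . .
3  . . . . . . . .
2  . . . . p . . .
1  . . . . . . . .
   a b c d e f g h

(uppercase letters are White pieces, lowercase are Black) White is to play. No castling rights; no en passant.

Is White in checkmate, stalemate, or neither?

checkmate

White to move; white king on a6.
In check: yes, from the black queen on a8.
King squares — a5: attacked by Ka4; b5: attacked by Ka4; b6: attacked by Nd5; a7: attacked by Qa8; b7: attacked by Qa8.
Legal moves for White: none.
In check with no legal moves → checkmate.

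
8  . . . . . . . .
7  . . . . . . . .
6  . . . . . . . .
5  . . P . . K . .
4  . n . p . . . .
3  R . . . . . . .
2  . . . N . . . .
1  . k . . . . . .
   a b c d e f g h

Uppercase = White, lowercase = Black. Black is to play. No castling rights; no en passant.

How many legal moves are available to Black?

Black to move; king on b1.
In check: yes, from the white knight on d2.
Legal moves: Kc2, Kb2, Kc1.
Count: 3.

3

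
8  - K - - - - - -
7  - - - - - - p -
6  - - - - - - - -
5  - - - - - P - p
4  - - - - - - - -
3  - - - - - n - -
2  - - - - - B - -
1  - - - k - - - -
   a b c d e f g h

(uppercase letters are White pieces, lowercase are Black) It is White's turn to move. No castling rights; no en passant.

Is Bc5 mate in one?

After Bc5: black king on d1; in check: no.
Black is not in check, so this cannot be checkmate.

no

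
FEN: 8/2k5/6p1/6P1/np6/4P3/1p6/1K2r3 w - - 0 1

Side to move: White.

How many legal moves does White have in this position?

White to move; king on b1.
In check: yes, from the black rook on e1.
Legal moves: Kc2, Ka2.
Count: 2.

2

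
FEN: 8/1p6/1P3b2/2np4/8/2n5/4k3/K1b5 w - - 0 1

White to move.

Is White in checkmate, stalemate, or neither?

stalemate

White to move; white king on a1.
In check: no.
King squares — b1: attacked by Nc3; a2: attacked by Nc3; b2: attacked by Bc1.
Legal moves for White: none.
Not in check and no legal moves → stalemate.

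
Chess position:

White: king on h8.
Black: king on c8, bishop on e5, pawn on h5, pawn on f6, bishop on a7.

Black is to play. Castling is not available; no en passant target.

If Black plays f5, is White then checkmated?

After f5: white king on h8; in check: yes, from the black bishop on e5.
White has 2 legal replies: Kg8, Kh7.
In check but a legal move exists → not checkmate.

no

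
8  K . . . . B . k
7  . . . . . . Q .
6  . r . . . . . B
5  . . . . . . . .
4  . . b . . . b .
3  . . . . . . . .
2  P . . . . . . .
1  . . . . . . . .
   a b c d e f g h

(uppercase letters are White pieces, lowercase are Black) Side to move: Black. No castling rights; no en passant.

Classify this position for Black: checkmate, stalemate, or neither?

checkmate

Black to move; black king on h8.
In check: yes, from the white queen on g7.
King squares — g7: attacked by Bh6; h7: attacked by Qg7; g8: attacked by Qg7.
Legal moves for Black: none.
In check with no legal moves → checkmate.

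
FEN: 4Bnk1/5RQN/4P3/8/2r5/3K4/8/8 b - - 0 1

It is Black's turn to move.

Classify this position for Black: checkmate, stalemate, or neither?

Black to move; black king on g8.
In check: yes, from the white queen on g7.
King squares — f7: attacked by Pe6; g7: attacked by Rf7; h7: attacked by Qg7; f8: own knight; h8: attacked by Qg7.
Legal moves for Black: none.
In check with no legal moves → checkmate.

checkmate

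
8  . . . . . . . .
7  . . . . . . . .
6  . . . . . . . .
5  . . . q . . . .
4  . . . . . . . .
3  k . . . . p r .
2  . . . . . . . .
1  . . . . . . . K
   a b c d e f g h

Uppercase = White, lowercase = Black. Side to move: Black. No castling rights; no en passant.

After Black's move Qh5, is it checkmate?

After Qh5: white king on h1; in check: yes, from the black queen on h5.
King squares — g1: attacked by Rg3; g2: attacked by Pf3; h2: attacked by Qh5.
White has no legal moves → checkmate.

yes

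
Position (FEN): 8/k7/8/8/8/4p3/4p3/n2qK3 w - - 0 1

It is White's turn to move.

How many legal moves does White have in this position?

0

White to move; king on e1.
In check: yes, from the black queen on d1.
Legal moves: none.
Count: 0.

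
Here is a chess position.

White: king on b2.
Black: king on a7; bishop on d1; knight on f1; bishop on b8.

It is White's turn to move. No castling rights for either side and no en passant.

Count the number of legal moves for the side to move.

White to move; king on b2.
In check: no.
Legal moves: Kc3, Ka3, Ka2, Kc1, Kb1, Ka1.
Count: 6.

6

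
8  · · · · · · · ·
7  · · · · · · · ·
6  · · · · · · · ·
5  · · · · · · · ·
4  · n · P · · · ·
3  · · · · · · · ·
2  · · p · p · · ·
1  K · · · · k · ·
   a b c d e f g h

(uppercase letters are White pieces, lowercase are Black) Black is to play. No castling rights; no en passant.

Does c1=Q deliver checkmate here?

After c1=Q: white king on a1; in check: yes, from the black queen on c1.
King squares — b1: attacked by Qc1; a2: attacked by Nb4; b2: attacked by Qc1.
White has no legal moves → checkmate.

yes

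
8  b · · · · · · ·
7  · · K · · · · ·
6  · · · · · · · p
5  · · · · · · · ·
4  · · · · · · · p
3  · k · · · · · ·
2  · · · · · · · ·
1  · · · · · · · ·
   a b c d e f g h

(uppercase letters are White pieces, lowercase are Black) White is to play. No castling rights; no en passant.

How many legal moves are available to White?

White to move; king on c7.
In check: no.
Legal moves: Kd8, Kc8, Kb8, Kd7, Kd6, Kb6.
Count: 6.

6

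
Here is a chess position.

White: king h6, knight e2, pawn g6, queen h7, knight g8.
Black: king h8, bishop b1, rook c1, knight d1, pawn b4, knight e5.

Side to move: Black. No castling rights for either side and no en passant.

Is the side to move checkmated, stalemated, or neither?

checkmate

Black to move; black king on h8.
In check: yes, from the white queen on h7.
King squares — g7: attacked by Kh6; h7: attacked by Pg6; g8: attacked by Qh7.
Legal moves for Black: none.
In check with no legal moves → checkmate.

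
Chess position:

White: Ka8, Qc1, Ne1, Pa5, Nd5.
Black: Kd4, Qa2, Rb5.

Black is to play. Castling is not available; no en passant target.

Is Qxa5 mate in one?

After Qxa5: white king on a8; in check: yes, from the black queen on a5.
King squares — a7: attacked by Qa5; b7: attacked by Rb5; b8: attacked by Rb5.
White has no legal moves → checkmate.

yes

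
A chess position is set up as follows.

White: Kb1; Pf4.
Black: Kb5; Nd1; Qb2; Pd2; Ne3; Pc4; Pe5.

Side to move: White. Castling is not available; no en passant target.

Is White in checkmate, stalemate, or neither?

White to move; white king on b1.
In check: yes, from the black queen on b2.
King squares — a1: attacked by Qb2; c1: attacked by Qb2; a2: attacked by Qb2; b2: attacked by Nd1; c2: attacked by Qb2.
Legal moves for White: none.
In check with no legal moves → checkmate.

checkmate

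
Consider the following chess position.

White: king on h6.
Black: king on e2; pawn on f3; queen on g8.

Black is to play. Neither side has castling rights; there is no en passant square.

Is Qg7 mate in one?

After Qg7: white king on h6; in check: yes, from the black queen on g7.
White has 2 legal replies: Kxg7, Kh5.
In check but a legal move exists → not checkmate.

no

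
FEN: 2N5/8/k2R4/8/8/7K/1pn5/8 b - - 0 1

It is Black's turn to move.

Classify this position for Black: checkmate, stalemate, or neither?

Black to move; black king on a6.
In check: yes, from the white rook on d6.
King squares — a5: available; b5: available; b6: attacked by Rd6; a7: attacked by Nc8; b7: available.
Legal moves for Black: Kb7, Kb5, Ka5.
Black is in check but has 3 legal moves → neither.

neither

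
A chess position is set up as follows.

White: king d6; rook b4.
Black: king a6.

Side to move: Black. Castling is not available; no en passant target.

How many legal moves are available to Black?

Black to move; king on a6.
In check: no.
Legal moves: Ka7, Ka5.
Count: 2.

2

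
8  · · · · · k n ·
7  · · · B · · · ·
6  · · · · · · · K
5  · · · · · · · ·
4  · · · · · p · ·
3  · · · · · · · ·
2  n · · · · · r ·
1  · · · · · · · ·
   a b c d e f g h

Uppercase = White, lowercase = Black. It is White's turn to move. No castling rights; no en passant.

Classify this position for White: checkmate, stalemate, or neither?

neither

White to move; white king on h6.
In check: yes, from the black knight on g8.
Legal moves for White: Kh7, Kh5.
White is in check but has 2 legal moves → neither.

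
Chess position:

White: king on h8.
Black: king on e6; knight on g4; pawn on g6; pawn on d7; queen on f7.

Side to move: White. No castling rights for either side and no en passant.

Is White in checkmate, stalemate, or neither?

stalemate

White to move; white king on h8.
In check: no.
King squares — g7: attacked by Qf7; h7: attacked by Qf7; g8: attacked by Qf7.
Legal moves for White: none.
Not in check and no legal moves → stalemate.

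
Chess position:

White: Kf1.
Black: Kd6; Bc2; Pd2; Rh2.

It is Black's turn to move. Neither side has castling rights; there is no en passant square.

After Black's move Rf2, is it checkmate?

no

After Rf2: white king on f1; in check: yes, from the black rook on f2.
White has 2 legal replies: Kxf2, Kg1.
In check but a legal move exists → not checkmate.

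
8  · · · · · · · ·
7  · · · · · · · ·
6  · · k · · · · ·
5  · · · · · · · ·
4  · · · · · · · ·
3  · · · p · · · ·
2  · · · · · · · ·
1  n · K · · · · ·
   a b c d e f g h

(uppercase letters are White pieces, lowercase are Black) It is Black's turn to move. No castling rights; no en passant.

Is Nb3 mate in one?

After Nb3: white king on c1; in check: yes, from the black knight on b3.
White has 3 legal replies: Kb2, Kd1, Kb1.
In check but a legal move exists → not checkmate.

no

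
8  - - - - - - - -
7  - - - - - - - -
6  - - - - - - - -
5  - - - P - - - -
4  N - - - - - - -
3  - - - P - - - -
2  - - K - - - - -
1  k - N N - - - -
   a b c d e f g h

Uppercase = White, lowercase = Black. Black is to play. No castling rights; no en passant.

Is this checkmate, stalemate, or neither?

stalemate

Black to move; black king on a1.
In check: no.
King squares — b1: attacked by Kc2; a2: attacked by Nc1; b2: attacked by Nd1.
Legal moves for Black: none.
Not in check and no legal moves → stalemate.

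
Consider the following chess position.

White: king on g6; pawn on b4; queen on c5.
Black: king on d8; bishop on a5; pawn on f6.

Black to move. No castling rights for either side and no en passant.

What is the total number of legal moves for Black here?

6

Black to move; king on d8.
In check: no.
Legal moves: Ke8, Kd7, Bc7, Bb6, Bxb4, f5.
Count: 6.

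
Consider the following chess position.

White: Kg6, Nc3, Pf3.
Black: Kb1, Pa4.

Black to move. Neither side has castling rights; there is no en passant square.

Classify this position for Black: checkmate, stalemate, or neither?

neither

Black to move; black king on b1.
In check: yes, from the white knight on c3.
Legal moves for Black: Kc2, Kb2, Kc1, Ka1.
Black is in check but has 4 legal moves → neither.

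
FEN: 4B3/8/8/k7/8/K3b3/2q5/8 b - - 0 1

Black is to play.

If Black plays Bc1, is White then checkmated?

yes

After Bc1: white king on a3; in check: yes, from the black bishop on c1.
King squares — a2: attacked by Qc2; b2: attacked by Bc1; b3: attacked by Qc2; a4: attacked by Qc2; b4: attacked by Ka5.
White has no legal moves → checkmate.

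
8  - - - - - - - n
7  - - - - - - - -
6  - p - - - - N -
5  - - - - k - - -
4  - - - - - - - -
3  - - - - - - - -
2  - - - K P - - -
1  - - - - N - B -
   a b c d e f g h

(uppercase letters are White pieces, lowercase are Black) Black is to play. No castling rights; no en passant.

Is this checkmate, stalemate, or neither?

neither

Black to move; black king on e5.
In check: yes, from the white knight on g6.
King squares — d4: attacked by Bg1; e4: available; f4: attacked by Ng6; d5: available; f5: available; d6: available; e6: available; f6: available.
Legal moves for Black: Kf6, Ke6, Kd6, Kf5, Kd5, Ke4, Nxg6.
Black is in check but has 7 legal moves → neither.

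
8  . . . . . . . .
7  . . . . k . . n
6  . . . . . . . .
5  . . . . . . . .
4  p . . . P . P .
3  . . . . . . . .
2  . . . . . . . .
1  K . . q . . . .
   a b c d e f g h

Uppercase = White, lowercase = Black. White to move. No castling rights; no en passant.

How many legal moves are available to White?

White to move; king on a1.
In check: yes, from the black queen on d1.
Legal moves: Kb2, Ka2.
Count: 2.

2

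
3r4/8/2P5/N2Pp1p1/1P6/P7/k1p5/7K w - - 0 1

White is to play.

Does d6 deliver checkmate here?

no

After d6: black king on a2; in check: no.
Black is not in check, so this cannot be checkmate.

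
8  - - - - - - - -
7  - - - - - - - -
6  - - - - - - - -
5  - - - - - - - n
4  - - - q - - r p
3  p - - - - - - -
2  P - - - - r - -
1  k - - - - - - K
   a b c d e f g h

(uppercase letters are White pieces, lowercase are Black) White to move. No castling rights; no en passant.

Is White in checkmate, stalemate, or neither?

White to move; white king on h1.
In check: no.
King squares — g1: attacked by Rg4; g2: attacked by Rf2; h2: attacked by Rf2.
Legal moves for White: none.
Not in check and no legal moves → stalemate.

stalemate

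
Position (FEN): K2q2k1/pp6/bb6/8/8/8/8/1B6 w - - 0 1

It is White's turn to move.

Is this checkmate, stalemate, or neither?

checkmate

White to move; white king on a8.
In check: yes, from the black queen on d8.
King squares — a7: attacked by Bb6; b7: attacked by Ba6; b8: attacked by Qd8.
Legal moves for White: none.
In check with no legal moves → checkmate.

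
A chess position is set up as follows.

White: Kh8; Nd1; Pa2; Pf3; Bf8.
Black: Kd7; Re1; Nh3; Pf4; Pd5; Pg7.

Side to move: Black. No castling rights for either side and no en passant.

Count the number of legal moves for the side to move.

Black to move; king on d7.
In check: no.
Legal moves: Ke8, Kd8, Kc8, Kc7, Ke6, Kc6, Ng5, Nf2, Ng1, Re8, Re7, Re6, Re5, Re4, Re3, Re2, Rh1, Rg1, Rf1, Rxd1, g6, d4, g5.
Count: 23.

23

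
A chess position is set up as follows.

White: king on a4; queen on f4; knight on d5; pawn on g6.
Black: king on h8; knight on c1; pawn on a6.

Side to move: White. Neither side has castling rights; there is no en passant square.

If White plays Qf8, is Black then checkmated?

After Qf8: black king on h8; in check: yes, from the white queen on f8.
King squares — g7: attacked by Qf8; h7: attacked by Pg6; g8: attacked by Qf8.
Black has no legal moves → checkmate.

yes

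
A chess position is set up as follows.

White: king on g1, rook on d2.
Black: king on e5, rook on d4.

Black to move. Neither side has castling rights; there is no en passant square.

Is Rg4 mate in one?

no

After Rg4: white king on g1; in check: yes, from the black rook on g4.
White has 5 legal replies: Kh2, Kf2, Kh1, Kf1, Rg2.
In check but a legal move exists → not checkmate.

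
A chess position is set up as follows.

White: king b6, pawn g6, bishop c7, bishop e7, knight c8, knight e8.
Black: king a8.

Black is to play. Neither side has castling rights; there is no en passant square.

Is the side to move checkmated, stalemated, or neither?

Black to move; black king on a8.
In check: no.
King squares — a7: attacked by Kb6; b7: attacked by Kb6; b8: attacked by Bc7.
Legal moves for Black: none.
Not in check and no legal moves → stalemate.

stalemate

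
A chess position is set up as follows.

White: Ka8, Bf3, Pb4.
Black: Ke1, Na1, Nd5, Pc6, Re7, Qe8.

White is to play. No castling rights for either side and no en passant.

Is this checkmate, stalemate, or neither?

White to move; white king on a8.
In check: yes, from the black queen on e8.
King squares — a7: attacked by Re7; b7: attacked by Re7; b8: attacked by Qe8.
Legal moves for White: none.
In check with no legal moves → checkmate.

checkmate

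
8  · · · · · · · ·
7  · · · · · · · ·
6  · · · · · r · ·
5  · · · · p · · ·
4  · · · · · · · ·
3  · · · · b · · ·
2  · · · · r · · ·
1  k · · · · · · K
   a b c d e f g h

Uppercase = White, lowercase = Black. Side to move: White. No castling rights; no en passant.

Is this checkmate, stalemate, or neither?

stalemate

White to move; white king on h1.
In check: no.
King squares — g1: attacked by Be3; g2: attacked by Re2; h2: attacked by Re2.
Legal moves for White: none.
Not in check and no legal moves → stalemate.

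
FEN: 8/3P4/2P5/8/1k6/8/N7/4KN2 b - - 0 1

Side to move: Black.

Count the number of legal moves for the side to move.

Black to move; king on b4.
In check: yes, from the white knight on a2.
Legal moves: Kc5, Kb5, Ka5, Kc4, Ka4, Kb3, Ka3.
Count: 7.

7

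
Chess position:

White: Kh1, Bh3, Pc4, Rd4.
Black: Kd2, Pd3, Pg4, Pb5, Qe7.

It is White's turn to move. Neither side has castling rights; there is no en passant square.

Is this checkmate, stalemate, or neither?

neither

White to move; white king on h1.
In check: no.
Legal moves for White: Rd8, Rd7, Rd6, Rd5, Rxg4, Rf4, Re4, Rxd3+, Bxg4, Bg2, Bf1, Kh2, Kg2, Kg1, cxb5, c5.
White has 16 legal moves and is not in check → neither.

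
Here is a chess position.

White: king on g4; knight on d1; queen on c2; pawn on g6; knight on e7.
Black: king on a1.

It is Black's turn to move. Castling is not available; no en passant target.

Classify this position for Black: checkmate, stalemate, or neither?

Black to move; black king on a1.
In check: no.
King squares — b1: attacked by Qc2; a2: attacked by Qc2; b2: attacked by Nd1.
Legal moves for Black: none.
Not in check and no legal moves → stalemate.

stalemate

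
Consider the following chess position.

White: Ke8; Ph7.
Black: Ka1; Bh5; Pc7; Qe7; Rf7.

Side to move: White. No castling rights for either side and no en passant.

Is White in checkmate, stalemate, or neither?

checkmate

White to move; white king on e8.
In check: yes, from the black queen on e7.
King squares — d7: attacked by Qe7; e7: attacked by Rf7; f7: attacked by Bh5; d8: attacked by Qe7; f8: attacked by Qe7.
Legal moves for White: none.
In check with no legal moves → checkmate.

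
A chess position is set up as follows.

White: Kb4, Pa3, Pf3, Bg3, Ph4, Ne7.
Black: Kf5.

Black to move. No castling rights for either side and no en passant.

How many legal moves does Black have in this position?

Black to move; king on f5.
In check: yes, from the white knight on e7.
Legal moves: Kf6, Ke6.
Count: 2.

2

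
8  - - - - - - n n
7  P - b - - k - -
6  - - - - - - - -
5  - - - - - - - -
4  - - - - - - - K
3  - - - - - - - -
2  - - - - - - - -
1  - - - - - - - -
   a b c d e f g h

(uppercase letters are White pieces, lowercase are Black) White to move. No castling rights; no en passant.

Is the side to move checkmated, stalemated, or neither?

White to move; white king on h4.
In check: no.
Legal moves for White: Kh5, Kg5, Kg4, Kh3, a8=Q, a8=R, a8=B, a8=N.
White has 8 legal moves and is not in check → neither.

neither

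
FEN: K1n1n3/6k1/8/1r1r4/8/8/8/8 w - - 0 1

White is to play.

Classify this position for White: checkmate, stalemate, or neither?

White to move; white king on a8.
In check: no.
King squares — a7: attacked by Nc8; b7: attacked by Rb5; b8: attacked by Rb5.
Legal moves for White: none.
Not in check and no legal moves → stalemate.

stalemate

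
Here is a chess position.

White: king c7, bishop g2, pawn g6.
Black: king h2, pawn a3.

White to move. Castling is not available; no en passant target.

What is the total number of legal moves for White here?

18

White to move; king on c7.
In check: no.
Legal moves: Kd8, Kc8, Kb8, Kd7, Kb7, Kd6, Kc6, Kb6, Ba8, Bb7, Bc6, Bd5, Be4, Bh3, Bf3, Bh1, Bf1, g7.
Count: 18.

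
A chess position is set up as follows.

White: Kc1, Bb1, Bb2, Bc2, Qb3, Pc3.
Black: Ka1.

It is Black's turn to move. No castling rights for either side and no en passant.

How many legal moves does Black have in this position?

Black to move; king on a1.
In check: yes, from the white bishop on b2.
Legal moves: none.
Count: 0.

0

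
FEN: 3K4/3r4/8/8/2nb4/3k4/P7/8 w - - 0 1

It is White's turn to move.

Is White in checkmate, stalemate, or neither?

neither

White to move; white king on d8.
In check: yes, from the black rook on d7.
Legal moves for White: Ke8, Kc8, Kxd7.
White is in check but has 3 legal moves → neither.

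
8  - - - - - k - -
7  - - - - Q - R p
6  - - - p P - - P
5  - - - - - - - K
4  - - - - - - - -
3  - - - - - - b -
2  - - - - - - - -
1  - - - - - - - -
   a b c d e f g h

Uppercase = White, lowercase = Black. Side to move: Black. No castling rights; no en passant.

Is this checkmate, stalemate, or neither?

checkmate

Black to move; black king on f8.
In check: yes, from the white queen on e7.
King squares — e7: attacked by Rg7; f7: attacked by Pe6; g7: attacked by Ph6; e8: attacked by Qe7; g8: attacked by Rg7.
Legal moves for Black: none.
In check with no legal moves → checkmate.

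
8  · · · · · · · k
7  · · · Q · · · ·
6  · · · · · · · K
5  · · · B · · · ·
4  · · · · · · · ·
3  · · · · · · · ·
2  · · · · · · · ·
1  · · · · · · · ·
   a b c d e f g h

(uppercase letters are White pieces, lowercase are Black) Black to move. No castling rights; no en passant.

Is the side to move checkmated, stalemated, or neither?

Black to move; black king on h8.
In check: no.
King squares — g7: attacked by Kh6; h7: attacked by Kh6; g8: attacked by Bd5.
Legal moves for Black: none.
Not in check and no legal moves → stalemate.

stalemate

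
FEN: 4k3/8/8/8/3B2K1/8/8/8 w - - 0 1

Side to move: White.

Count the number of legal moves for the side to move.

White to move; king on g4.
In check: no.
Legal moves: Kh5, Kg5, Kf5, Kh4, Kf4, Kh3, Kg3, Kf3, Bh8, Bg7, Ba7, Bf6, Bb6, Be5, Bc5, Be3, Bc3, Bf2, Bb2, Bg1, Ba1.
Count: 21.

21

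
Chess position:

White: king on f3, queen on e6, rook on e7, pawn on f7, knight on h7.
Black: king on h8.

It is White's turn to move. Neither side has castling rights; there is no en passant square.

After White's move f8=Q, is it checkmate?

yes

After f8=Q: black king on h8; in check: yes, from the white queen on f8.
King squares — g7: attacked by Re7; h7: attacked by Re7; g8: attacked by Qe6.
Black has no legal moves → checkmate.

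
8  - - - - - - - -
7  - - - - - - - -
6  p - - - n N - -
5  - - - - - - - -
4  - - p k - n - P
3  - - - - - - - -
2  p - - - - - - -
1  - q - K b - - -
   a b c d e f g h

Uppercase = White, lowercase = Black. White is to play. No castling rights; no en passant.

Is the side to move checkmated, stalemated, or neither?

checkmate

White to move; white king on d1.
In check: yes, from the black queen on b1.
King squares — c1: attacked by Qb1; e1: attacked by Qb1; c2: attacked by Qb1; d2: attacked by Be1; e2: attacked by Nf4.
Legal moves for White: none.
In check with no legal moves → checkmate.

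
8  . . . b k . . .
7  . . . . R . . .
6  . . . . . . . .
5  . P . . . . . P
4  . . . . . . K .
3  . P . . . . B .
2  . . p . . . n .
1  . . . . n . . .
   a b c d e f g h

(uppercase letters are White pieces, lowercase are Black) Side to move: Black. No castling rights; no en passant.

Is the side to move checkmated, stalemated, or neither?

neither

Black to move; black king on e8.
In check: yes, from the white rook on e7.
King squares — d7: attacked by Re7; e7: available; f7: attacked by Re7; d8: own bishop; f8: available.
Legal moves for Black: Kf8, Kxe7, Bxe7.
Black is in check but has 3 legal moves → neither.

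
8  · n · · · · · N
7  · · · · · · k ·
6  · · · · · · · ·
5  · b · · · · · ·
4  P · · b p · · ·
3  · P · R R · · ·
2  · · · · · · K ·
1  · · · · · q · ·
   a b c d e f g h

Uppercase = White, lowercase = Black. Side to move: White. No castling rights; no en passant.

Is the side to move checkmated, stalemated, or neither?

White to move; white king on g2.
In check: yes, from the black queen on f1.
King squares — f1: available; g1: attacked by Qf1; h1: attacked by Qf1; f2: attacked by Qf1; h2: available; f3: attacked by Qf1; g3: available; h3: attacked by Qf1.
Legal moves for White: Kg3, Kh2, Kxf1.
White is in check but has 3 legal moves → neither.

neither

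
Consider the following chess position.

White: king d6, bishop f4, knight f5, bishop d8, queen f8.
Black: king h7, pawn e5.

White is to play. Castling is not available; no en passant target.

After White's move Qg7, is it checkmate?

After Qg7: black king on h7; in check: yes, from the white queen on g7.
King squares — g6: attacked by Qg7; h6: attacked by Bf4; g7: attacked by Nf5; g8: attacked by Qg7; h8: attacked by Qg7.
Black has no legal moves → checkmate.

yes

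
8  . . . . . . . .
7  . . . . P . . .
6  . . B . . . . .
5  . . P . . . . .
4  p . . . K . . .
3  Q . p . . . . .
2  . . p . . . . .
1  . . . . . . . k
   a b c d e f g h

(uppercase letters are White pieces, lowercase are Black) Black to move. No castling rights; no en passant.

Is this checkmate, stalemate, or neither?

neither

Black to move; black king on h1.
In check: no.
Legal moves for Black: Kh2, Kg2, Kg1, c1=Q, c1=R, c1=B, c1=N.
Black has 7 legal moves and is not in check → neither.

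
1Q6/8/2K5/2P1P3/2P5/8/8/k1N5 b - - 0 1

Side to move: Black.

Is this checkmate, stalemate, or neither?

Black to move; black king on a1.
In check: no.
King squares — b1: attacked by Qb8; a2: attacked by Nc1; b2: attacked by Qb8.
Legal moves for Black: none.
Not in check and no legal moves → stalemate.

stalemate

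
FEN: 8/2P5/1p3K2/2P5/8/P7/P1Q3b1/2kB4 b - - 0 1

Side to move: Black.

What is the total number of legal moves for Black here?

Black to move; king on c1.
In check: yes, from the white queen on c2.
Legal moves: none.
Count: 0.

0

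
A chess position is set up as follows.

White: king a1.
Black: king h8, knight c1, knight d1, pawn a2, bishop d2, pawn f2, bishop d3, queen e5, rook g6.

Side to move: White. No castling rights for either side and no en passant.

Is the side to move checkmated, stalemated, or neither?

White to move; white king on a1.
In check: yes, from the black queen on e5.
King squares — b1: attacked by Pa2; a2: attacked by Nc1; b2: attacked by Nd1.
Legal moves for White: none.
In check with no legal moves → checkmate.

checkmate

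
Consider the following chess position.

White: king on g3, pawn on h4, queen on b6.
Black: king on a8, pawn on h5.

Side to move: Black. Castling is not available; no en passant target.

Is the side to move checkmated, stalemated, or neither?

stalemate

Black to move; black king on a8.
In check: no.
King squares — a7: attacked by Qb6; b7: attacked by Qb6; b8: attacked by Qb6.
Legal moves for Black: none.
Not in check and no legal moves → stalemate.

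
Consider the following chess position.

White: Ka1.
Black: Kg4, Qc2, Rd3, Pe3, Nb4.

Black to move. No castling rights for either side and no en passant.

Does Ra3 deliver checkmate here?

yes

After Ra3: white king on a1; in check: yes, from the black rook on a3.
King squares — b1: attacked by Qc2; a2: attacked by Qc2; b2: attacked by Qc2.
White has no legal moves → checkmate.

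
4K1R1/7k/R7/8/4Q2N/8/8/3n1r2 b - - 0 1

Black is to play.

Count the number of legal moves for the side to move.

2

Black to move; king on h7.
In check: yes, from the white queen on e4.
Legal moves: Kxg8, Rf5.
Count: 2.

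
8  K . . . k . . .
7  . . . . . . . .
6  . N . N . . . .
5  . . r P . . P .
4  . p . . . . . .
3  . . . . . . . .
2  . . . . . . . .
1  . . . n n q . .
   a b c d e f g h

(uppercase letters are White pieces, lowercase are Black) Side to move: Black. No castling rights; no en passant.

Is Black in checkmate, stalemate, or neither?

Black to move; black king on e8.
In check: yes, from the white knight on d6.
Legal moves for Black: Kf8, Kd8, Ke7.
Black is in check but has 3 legal moves → neither.

neither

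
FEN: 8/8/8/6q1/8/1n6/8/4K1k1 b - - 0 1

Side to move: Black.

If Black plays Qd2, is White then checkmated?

After Qd2: white king on e1; in check: yes, from the black queen on d2.
King squares — d1: attacked by Qd2; f1: attacked by Kg1; d2: attacked by Nb3; e2: attacked by Qd2; f2: attacked by Kg1.
White has no legal moves → checkmate.

yes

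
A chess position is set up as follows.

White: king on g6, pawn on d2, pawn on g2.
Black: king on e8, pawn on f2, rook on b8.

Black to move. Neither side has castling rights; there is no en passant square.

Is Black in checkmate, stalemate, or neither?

Black to move; black king on e8.
In check: no.
Legal moves for Black: Kf8, Kd8, Ke7, Kd7, Rd8, Rc8, Ra8, Rb7, Rb6+, Rb5, Rb4, Rb3, Rb2, Rb1, f1=Q, f1=R, f1=B, f1=N.
Black has 18 legal moves and is not in check → neither.

neither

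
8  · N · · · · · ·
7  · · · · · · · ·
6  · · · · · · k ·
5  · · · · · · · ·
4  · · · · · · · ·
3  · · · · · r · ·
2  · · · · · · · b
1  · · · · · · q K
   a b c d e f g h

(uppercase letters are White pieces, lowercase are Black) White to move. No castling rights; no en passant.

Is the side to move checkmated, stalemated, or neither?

White to move; white king on h1.
In check: yes, from the black queen on g1.
King squares — g1: attacked by Bh2; g2: attacked by Qg1; h2: attacked by Qg1.
Legal moves for White: none.
In check with no legal moves → checkmate.

checkmate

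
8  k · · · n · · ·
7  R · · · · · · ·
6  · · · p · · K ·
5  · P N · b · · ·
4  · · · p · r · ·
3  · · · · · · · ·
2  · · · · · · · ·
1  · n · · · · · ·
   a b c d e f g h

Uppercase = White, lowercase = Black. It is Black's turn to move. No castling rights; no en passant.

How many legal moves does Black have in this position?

2

Black to move; king on a8.
In check: yes, from the white rook on a7.
Legal moves: Kb8, Kxa7.
Count: 2.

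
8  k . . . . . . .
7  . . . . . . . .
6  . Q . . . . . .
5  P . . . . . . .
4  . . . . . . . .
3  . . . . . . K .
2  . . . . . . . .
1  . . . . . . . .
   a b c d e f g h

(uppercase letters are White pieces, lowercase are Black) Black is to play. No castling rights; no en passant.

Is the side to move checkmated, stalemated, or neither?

stalemate

Black to move; black king on a8.
In check: no.
King squares — a7: attacked by Qb6; b7: attacked by Qb6; b8: attacked by Qb6.
Legal moves for Black: none.
Not in check and no legal moves → stalemate.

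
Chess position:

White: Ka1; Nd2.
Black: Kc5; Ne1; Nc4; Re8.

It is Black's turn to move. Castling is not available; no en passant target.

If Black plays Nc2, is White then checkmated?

After Nc2: white king on a1; in check: yes, from the black knight on c2.
White has 2 legal replies: Ka2, Kb1.
In check but a legal move exists → not checkmate.

no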